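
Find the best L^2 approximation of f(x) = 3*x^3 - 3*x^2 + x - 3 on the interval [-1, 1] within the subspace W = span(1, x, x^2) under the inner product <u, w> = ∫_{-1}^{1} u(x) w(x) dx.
g(x) = -3*x^2 + 14*x/5 - 3

The best approximation g ∈ W is the orthogonal projection of f onto W. Writing g = a_0 + a_1 x + a_2 x^2, the coefficients solve the normal equations G · a = b where
  G_{ij} = <φ_i, φ_j> and b_i = <f, φ_i>, with φ_0 = 1, φ_1 = x, φ_2 = x^2.
G =
  [2, 0, 2/3]
  [0, 2/3, 0]
  [2/3, 0, 2/5],
b = (-8, 28/15, -16/5).
Solving gives a_0 = -3, a_1 = 14/5, a_2 = -3, so
  g(x) = -3*x^2 + 14*x/5 - 3.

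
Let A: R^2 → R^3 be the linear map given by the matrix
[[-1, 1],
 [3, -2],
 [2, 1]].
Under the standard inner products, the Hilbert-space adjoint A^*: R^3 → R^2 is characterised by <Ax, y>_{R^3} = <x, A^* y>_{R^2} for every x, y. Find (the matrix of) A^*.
A^* = A^T =
[[-1, 3, 2],
 [1, -2, 1]]

For real matrices with standard dot products, the defining identity <Ax, y> = <x, A^* y> gives (Ax)^T y = x^T (A^*) y, i.e. x^T A^T y = x^T (A^*) y. Since this holds for all x, y, we must have A^* = A^T. Therefore
A^* =
[[-1, 3, 2],
 [1, -2, 1]].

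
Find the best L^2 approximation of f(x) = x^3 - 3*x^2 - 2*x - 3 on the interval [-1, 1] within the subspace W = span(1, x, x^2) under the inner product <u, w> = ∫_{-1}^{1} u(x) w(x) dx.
g(x) = -3*x^2 - 7*x/5 - 3

The best approximation g ∈ W is the orthogonal projection of f onto W. Writing g = a_0 + a_1 x + a_2 x^2, the coefficients solve the normal equations G · a = b where
  G_{ij} = <φ_i, φ_j> and b_i = <f, φ_i>, with φ_0 = 1, φ_1 = x, φ_2 = x^2.
G =
  [2, 0, 2/3]
  [0, 2/3, 0]
  [2/3, 0, 2/5],
b = (-8, -14/15, -16/5).
Solving gives a_0 = -3, a_1 = -7/5, a_2 = -3, so
  g(x) = -3*x^2 - 7*x/5 - 3.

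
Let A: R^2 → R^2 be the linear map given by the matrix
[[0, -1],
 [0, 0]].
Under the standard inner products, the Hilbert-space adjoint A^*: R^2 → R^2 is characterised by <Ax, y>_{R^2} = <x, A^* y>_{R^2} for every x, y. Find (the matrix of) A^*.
A^* = A^T =
[[0, 0],
 [-1, 0]]

For real matrices with standard dot products, the defining identity <Ax, y> = <x, A^* y> gives (Ax)^T y = x^T (A^*) y, i.e. x^T A^T y = x^T (A^*) y. Since this holds for all x, y, we must have A^* = A^T. Therefore
A^* =
[[0, 0],
 [-1, 0]].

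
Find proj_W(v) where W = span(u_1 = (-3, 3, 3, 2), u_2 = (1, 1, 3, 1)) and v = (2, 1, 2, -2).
proj_W(v) = (495/251, -39/251, 417/251, 50/251)

Set up U = [u_1 | ... | u_2] ∈ R^(4×2). The projector onto W = col(U) is P = U (U^T U)^(-1) U^T.
Compute U^T U =
  [31, 11]
  [11, 12],
and U^T v = (-1, 7).
Solve U^T U · c = U^T v for the coefficients: c = (-89/251, 228/251). The projection is proj_W(v) = U c.
Check: (v - proj_W(v)) · u_1 = 0  (should be 0).
Check: (v - proj_W(v)) · u_2 = 0  (should be 0).
Result: proj_W(v) = (495/251, -39/251, 417/251, 50/251).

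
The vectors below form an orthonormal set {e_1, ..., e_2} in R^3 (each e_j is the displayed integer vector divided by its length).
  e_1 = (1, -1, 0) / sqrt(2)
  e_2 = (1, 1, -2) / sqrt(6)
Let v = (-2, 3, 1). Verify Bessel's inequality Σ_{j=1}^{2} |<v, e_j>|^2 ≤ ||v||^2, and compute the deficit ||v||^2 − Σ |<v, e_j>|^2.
Σ |<v, e_j>|^2 = 38/3; ||v||^2 = 14; deficit = 4/3

Write each e_j = u_j / sqrt(<u_j, u_j>) where u_j is the displayed integer vector. Then <v, e_j> = <v, u_j> / sqrt(<u_j, u_j>), so |<v, e_j>|^2 = <v, u_j>^2 / <u_j, u_j>.
Coefficients: <v, e_1> = -5/sqrt(2), <v, e_2> = -1/sqrt(6).
Square and sum: Σ |<v, e_j>|^2 = 38/3.
Compute ||v||^2 = v·v = 14.
Deficit = 14 − 38/3 = 4/3 ≥ 0, confirming Bessel's inequality. (The deficit equals ||v − Σ <v,e_j> e_j||^2, the squared distance from v to span{e_j}.)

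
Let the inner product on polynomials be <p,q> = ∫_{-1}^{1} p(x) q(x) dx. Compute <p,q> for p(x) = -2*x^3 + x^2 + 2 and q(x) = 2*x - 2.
<p,q> = -164/15

Expand the product: p(x)·q(x) = -4*x^4 + 6*x^3 - 2*x^2 + 4*x - 4.
∫_{-1}^{1} of each monomial x^k gives [2/(k+1) if k even, 0 if k odd]. Integrating term-by-term (or equivalently evaluating the antiderivative F(x) = -4*x^5/5 + 3*x^4/2 - 2*x^3/3 + 2*x^2 - 4*x at the endpoints):
  F(1) − F(−1) = -59/30 − (269/30) = -164/15.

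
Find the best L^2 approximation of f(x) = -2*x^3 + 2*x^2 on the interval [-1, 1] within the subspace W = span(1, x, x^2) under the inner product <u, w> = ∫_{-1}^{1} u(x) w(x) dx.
g(x) = 2*x^2 - 6*x/5

The best approximation g ∈ W is the orthogonal projection of f onto W. Writing g = a_0 + a_1 x + a_2 x^2, the coefficients solve the normal equations G · a = b where
  G_{ij} = <φ_i, φ_j> and b_i = <f, φ_i>, with φ_0 = 1, φ_1 = x, φ_2 = x^2.
G =
  [2, 0, 2/3]
  [0, 2/3, 0]
  [2/3, 0, 2/5],
b = (4/3, -4/5, 4/5).
Solving gives a_0 = 0, a_1 = -6/5, a_2 = 2, so
  g(x) = 2*x^2 - 6*x/5.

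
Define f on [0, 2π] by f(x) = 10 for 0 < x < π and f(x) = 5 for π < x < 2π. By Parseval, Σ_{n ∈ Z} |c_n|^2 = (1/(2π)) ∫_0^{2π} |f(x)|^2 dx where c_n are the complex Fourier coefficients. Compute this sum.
Σ |c_n|^2 = 125/2

Parseval equates the L^2 energy of f (normalised by 1/(2π)) with the ℓ^2 sum of its Fourier coefficients: (1/(2π)) ∫_0^{2π} |f|^2 = Σ |c_n|^2.
Compute the left side: (1/(2π)) [∫_0^π 10^2 dx + ∫_π^{2π} 5^2 dx] = (1/(2π)) · (100π + 25π) = (100 + 25)/2 = 125/2.
So Σ_{n ∈ Z} |c_n|^2 = 125/2.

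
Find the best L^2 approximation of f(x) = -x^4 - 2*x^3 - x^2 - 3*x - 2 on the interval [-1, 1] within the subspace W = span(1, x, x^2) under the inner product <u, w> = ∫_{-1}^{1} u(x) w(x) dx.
g(x) = -13*x^2/7 - 21*x/5 - 67/35

The best approximation g ∈ W is the orthogonal projection of f onto W. Writing g = a_0 + a_1 x + a_2 x^2, the coefficients solve the normal equations G · a = b where
  G_{ij} = <φ_i, φ_j> and b_i = <f, φ_i>, with φ_0 = 1, φ_1 = x, φ_2 = x^2.
G =
  [2, 0, 2/3]
  [0, 2/3, 0]
  [2/3, 0, 2/5],
b = (-76/15, -14/5, -212/105).
Solving gives a_0 = -67/35, a_1 = -21/5, a_2 = -13/7, so
  g(x) = -13*x^2/7 - 21*x/5 - 67/35.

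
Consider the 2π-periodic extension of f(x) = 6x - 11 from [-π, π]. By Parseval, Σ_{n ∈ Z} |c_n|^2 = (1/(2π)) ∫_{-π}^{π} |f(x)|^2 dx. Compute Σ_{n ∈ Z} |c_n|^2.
Σ |c_n|^2 = 12π^2 + 121

Expand and integrate term by term over [-π, π]:
  ∫ (6x)^2 dx = 36·(2π^3/3); ∫ 2·6·(-11)·x dx = 0 (odd integrand); ∫ (-11)^2 dx = 121·2π.
So (1/(2π)) ∫_{-π}^{π} (6x - 11)^2 dx = 36π^2/3 + 121 = 12π^2 + 121.
Parseval ⇒ Σ |c_n|^2 = 12π^2 + 121.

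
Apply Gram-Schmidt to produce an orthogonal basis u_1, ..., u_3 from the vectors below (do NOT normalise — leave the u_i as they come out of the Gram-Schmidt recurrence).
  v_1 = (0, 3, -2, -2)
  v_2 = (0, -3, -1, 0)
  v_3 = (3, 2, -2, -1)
Orthogonal basis:
  u_1 = (0, 3, -2, -2)
  u_2 = (0, -30/17, -31/17, -14/17)
  u_3 = (3, 14/121, -42/121, 63/121)

Apply the Gram-Schmidt recurrence
  u_1 = v_1
  u_i = v_i − Σ_{j<i} ((v_i · u_j) / (u_j · u_j)) · u_j.

Step by step this gives:
  u_1 = (0, 3, -2, -2)
  u_2 = (0, -30/17, -31/17, -14/17)
  u_3 = (3, 14/121, -42/121, 63/121)

Orthogonality check:
  u_2 · u_1 = 0 (should be 0)
  u_3 · u_1 = 0 (should be 0)
  u_3 · u_2 = 0 (should be 0)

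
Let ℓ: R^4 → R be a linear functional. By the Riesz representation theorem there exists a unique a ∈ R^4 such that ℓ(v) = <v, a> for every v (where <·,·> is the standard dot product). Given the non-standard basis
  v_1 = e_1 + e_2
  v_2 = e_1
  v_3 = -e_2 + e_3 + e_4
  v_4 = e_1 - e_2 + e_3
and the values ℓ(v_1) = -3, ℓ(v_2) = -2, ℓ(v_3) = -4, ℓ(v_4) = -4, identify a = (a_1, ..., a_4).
a = (-2, -1, -3, -2)

Write a = (a_1, ..., a_4) in the standard basis. For each basis vector v_i, ℓ(v_i) = <v_i, a> is a linear equation in the a_j's. Collect the n equations into a matrix system V a = ℓ, where row i of V is v_i (expressed in the standard basis). Since V is invertible (lower-triangular with 1s on the diagonal, up to permutation), solve by back-substitution:
  V =
[[1, 1, 0, 0],
 [1, 0, 0, 0],
 [0, -1, 1, 1],
 [1, -1, 1, 0]]
  V a = (-3, -2, -4, -4)
Solving gives a = (-2, -1, -3, -2).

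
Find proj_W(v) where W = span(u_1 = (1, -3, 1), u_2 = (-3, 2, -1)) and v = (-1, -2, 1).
proj_W(v) = (-25/27, -58/27, 13/27)

Set up U = [u_1 | ... | u_2] ∈ R^(3×2). The projector onto W = col(U) is P = U (U^T U)^(-1) U^T.
Compute U^T U =
  [11, -10]
  [-10, 14],
and U^T v = (6, -2).
Solve U^T U · c = U^T v for the coefficients: c = (32/27, 19/27). The projection is proj_W(v) = U c.
Check: (v - proj_W(v)) · u_1 = 0  (should be 0).
Check: (v - proj_W(v)) · u_2 = 0  (should be 0).
Result: proj_W(v) = (-25/27, -58/27, 13/27).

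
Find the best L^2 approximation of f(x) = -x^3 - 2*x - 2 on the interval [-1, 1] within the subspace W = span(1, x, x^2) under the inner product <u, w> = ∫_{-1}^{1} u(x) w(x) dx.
g(x) = -13*x/5 - 2

The best approximation g ∈ W is the orthogonal projection of f onto W. Writing g = a_0 + a_1 x + a_2 x^2, the coefficients solve the normal equations G · a = b where
  G_{ij} = <φ_i, φ_j> and b_i = <f, φ_i>, with φ_0 = 1, φ_1 = x, φ_2 = x^2.
G =
  [2, 0, 2/3]
  [0, 2/3, 0]
  [2/3, 0, 2/5],
b = (-4, -26/15, -4/3).
Solving gives a_0 = -2, a_1 = -13/5, a_2 = 0, so
  g(x) = -13*x/5 - 2.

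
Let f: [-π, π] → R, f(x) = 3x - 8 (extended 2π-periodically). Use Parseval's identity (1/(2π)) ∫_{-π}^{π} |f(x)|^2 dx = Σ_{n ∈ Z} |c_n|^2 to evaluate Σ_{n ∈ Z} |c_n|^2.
Σ |c_n|^2 = 3π^2 + 64

Expand and integrate term by term over [-π, π]:
  ∫ (3x)^2 dx = 9·(2π^3/3); ∫ 2·3·(-8)·x dx = 0 (odd integrand); ∫ (-8)^2 dx = 64·2π.
So (1/(2π)) ∫_{-π}^{π} (3x - 8)^2 dx = 9π^2/3 + 64 = 3π^2 + 64.
Parseval ⇒ Σ |c_n|^2 = 3π^2 + 64.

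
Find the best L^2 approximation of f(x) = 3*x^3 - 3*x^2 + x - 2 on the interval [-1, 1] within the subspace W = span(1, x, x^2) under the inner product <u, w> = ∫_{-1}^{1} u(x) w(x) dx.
g(x) = -3*x^2 + 14*x/5 - 2

The best approximation g ∈ W is the orthogonal projection of f onto W. Writing g = a_0 + a_1 x + a_2 x^2, the coefficients solve the normal equations G · a = b where
  G_{ij} = <φ_i, φ_j> and b_i = <f, φ_i>, with φ_0 = 1, φ_1 = x, φ_2 = x^2.
G =
  [2, 0, 2/3]
  [0, 2/3, 0]
  [2/3, 0, 2/5],
b = (-6, 28/15, -38/15).
Solving gives a_0 = -2, a_1 = 14/5, a_2 = -3, so
  g(x) = -3*x^2 + 14*x/5 - 2.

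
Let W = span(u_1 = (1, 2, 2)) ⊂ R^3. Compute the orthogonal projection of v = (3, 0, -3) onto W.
proj_W(v) = (-1/3, -2/3, -2/3)

Set up U = [u_1 | ... | u_1] ∈ R^(3×1). The projector onto W = col(U) is P = U (U^T U)^(-1) U^T.
Compute U^T U =
  [9],
and U^T v = (-3).
Solve U^T U · c = U^T v for the coefficients: c = (-1/3). The projection is proj_W(v) = U c.
Check: (v - proj_W(v)) · u_1 = 0  (should be 0).
Result: proj_W(v) = (-1/3, -2/3, -2/3).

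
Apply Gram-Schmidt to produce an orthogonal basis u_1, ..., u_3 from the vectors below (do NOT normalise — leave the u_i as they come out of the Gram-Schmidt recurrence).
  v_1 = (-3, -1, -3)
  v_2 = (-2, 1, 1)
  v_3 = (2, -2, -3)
Orthogonal basis:
  u_1 = (-3, -1, -3)
  u_2 = (-32/19, 21/19, 25/19)
  u_3 = (1/55, 9/110, -1/22)

Apply the Gram-Schmidt recurrence
  u_1 = v_1
  u_i = v_i − Σ_{j<i} ((v_i · u_j) / (u_j · u_j)) · u_j.

Step by step this gives:
  u_1 = (-3, -1, -3)
  u_2 = (-32/19, 21/19, 25/19)
  u_3 = (1/55, 9/110, -1/22)

Orthogonality check:
  u_2 · u_1 = 0 (should be 0)
  u_3 · u_1 = 0 (should be 0)
  u_3 · u_2 = 0 (should be 0)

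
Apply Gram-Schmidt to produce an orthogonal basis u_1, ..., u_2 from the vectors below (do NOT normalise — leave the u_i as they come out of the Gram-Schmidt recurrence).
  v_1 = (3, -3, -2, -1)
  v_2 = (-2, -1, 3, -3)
Orthogonal basis:
  u_1 = (3, -3, -2, -1)
  u_2 = (-28/23, -41/23, 57/23, -75/23)

Apply the Gram-Schmidt recurrence
  u_1 = v_1
  u_i = v_i − Σ_{j<i} ((v_i · u_j) / (u_j · u_j)) · u_j.

Step by step this gives:
  u_1 = (3, -3, -2, -1)
  u_2 = (-28/23, -41/23, 57/23, -75/23)

Orthogonality check:
  u_2 · u_1 = 0 (should be 0)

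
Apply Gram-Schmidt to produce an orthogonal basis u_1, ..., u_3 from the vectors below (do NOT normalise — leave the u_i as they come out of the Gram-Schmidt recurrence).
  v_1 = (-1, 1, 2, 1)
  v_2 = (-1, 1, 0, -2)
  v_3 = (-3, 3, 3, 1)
Orthogonal basis:
  u_1 = (-1, 1, 2, 1)
  u_2 = (-1, 1, 0, -2)
  u_3 = (-10/21, 10/21, -5/7, 10/21)

Apply the Gram-Schmidt recurrence
  u_1 = v_1
  u_i = v_i − Σ_{j<i} ((v_i · u_j) / (u_j · u_j)) · u_j.

Step by step this gives:
  u_1 = (-1, 1, 2, 1)
  u_2 = (-1, 1, 0, -2)
  u_3 = (-10/21, 10/21, -5/7, 10/21)

Orthogonality check:
  u_2 · u_1 = 0 (should be 0)
  u_3 · u_1 = 0 (should be 0)
  u_3 · u_2 = 0 (should be 0)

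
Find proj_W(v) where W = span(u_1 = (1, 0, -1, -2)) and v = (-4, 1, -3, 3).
proj_W(v) = (-7/6, 0, 7/6, 7/3)

Set up U = [u_1 | ... | u_1] ∈ R^(4×1). The projector onto W = col(U) is P = U (U^T U)^(-1) U^T.
Compute U^T U =
  [6],
and U^T v = (-7).
Solve U^T U · c = U^T v for the coefficients: c = (-7/6). The projection is proj_W(v) = U c.
Check: (v - proj_W(v)) · u_1 = 0  (should be 0).
Result: proj_W(v) = (-7/6, 0, 7/6, 7/3).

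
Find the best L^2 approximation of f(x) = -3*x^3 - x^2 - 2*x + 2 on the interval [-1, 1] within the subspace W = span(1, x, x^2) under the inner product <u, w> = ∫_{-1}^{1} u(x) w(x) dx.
g(x) = -x^2 - 19*x/5 + 2

The best approximation g ∈ W is the orthogonal projection of f onto W. Writing g = a_0 + a_1 x + a_2 x^2, the coefficients solve the normal equations G · a = b where
  G_{ij} = <φ_i, φ_j> and b_i = <f, φ_i>, with φ_0 = 1, φ_1 = x, φ_2 = x^2.
G =
  [2, 0, 2/3]
  [0, 2/3, 0]
  [2/3, 0, 2/5],
b = (10/3, -38/15, 14/15).
Solving gives a_0 = 2, a_1 = -19/5, a_2 = -1, so
  g(x) = -x^2 - 19*x/5 + 2.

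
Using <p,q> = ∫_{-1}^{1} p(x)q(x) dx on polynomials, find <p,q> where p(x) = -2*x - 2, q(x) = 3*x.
<p,q> = -4

Expand the product: p(x)·q(x) = -6*x^2 - 6*x.
∫_{-1}^{1} of each monomial x^k gives [2/(k+1) if k even, 0 if k odd]. Integrating term-by-term (or equivalently evaluating the antiderivative F(x) = -2*x^3 - 3*x^2 at the endpoints):
  F(1) − F(−1) = -5 − (-1) = -4.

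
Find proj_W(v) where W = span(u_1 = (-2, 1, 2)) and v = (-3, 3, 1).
proj_W(v) = (-22/9, 11/9, 22/9)

Set up U = [u_1 | ... | u_1] ∈ R^(3×1). The projector onto W = col(U) is P = U (U^T U)^(-1) U^T.
Compute U^T U =
  [9],
and U^T v = (11).
Solve U^T U · c = U^T v for the coefficients: c = (11/9). The projection is proj_W(v) = U c.
Check: (v - proj_W(v)) · u_1 = 0  (should be 0).
Result: proj_W(v) = (-22/9, 11/9, 22/9).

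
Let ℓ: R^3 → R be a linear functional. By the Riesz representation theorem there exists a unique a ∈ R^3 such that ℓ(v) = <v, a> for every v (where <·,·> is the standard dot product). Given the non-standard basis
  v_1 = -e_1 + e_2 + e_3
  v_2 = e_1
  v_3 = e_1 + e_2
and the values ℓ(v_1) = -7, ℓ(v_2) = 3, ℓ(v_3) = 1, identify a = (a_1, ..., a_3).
a = (3, -2, -2)

Write a = (a_1, ..., a_3) in the standard basis. For each basis vector v_i, ℓ(v_i) = <v_i, a> is a linear equation in the a_j's. Collect the n equations into a matrix system V a = ℓ, where row i of V is v_i (expressed in the standard basis). Since V is invertible (lower-triangular with 1s on the diagonal, up to permutation), solve by back-substitution:
  V =
[[-1, 1, 1],
 [1, 0, 0],
 [1, 1, 0]]
  V a = (-7, 3, 1)
Solving gives a = (3, -2, -2).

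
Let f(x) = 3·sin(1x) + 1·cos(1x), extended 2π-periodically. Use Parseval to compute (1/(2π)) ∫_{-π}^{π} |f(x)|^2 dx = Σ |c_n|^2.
Σ |c_n|^2 = 5

Expand |f|^2 and use orthogonality of {sin(nx), cos(mx)} on [-π, π]:
  ∫_{-π}^{π} sin(nx)^2 dx = π, ∫ cos(mx)^2 dx = π, and cross terms integrate to 0.
So ∫_{-π}^{π} f(x)^2 dx = 3^2 · π + 1^2 · π = (9 + 1)π.
Divide by 2π: (9 + 1)/2 = 5.
By Parseval, this equals Σ |c_n|^2.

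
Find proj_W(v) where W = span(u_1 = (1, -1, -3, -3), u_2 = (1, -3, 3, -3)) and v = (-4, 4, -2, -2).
proj_W(v) = (-5/17, 26/17, -48/17, 15/17)

Set up U = [u_1 | ... | u_2] ∈ R^(4×2). The projector onto W = col(U) is P = U (U^T U)^(-1) U^T.
Compute U^T U =
  [20, 4]
  [4, 28],
and U^T v = (4, -16).
Solve U^T U · c = U^T v for the coefficients: c = (11/34, -21/34). The projection is proj_W(v) = U c.
Check: (v - proj_W(v)) · u_1 = 0  (should be 0).
Check: (v - proj_W(v)) · u_2 = 0  (should be 0).
Result: proj_W(v) = (-5/17, 26/17, -48/17, 15/17).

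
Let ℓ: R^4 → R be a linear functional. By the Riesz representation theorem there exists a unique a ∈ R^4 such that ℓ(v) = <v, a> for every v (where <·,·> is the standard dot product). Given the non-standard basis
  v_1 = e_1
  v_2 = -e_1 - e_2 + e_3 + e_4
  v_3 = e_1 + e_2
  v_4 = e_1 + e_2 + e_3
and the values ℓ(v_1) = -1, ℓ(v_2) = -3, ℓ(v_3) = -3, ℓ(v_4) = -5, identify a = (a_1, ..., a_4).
a = (-1, -2, -2, -4)

Write a = (a_1, ..., a_4) in the standard basis. For each basis vector v_i, ℓ(v_i) = <v_i, a> is a linear equation in the a_j's. Collect the n equations into a matrix system V a = ℓ, where row i of V is v_i (expressed in the standard basis). Since V is invertible (lower-triangular with 1s on the diagonal, up to permutation), solve by back-substitution:
  V =
[[1, 0, 0, 0],
 [-1, -1, 1, 1],
 [1, 1, 0, 0],
 [1, 1, 1, 0]]
  V a = (-1, -3, -3, -5)
Solving gives a = (-1, -2, -2, -4).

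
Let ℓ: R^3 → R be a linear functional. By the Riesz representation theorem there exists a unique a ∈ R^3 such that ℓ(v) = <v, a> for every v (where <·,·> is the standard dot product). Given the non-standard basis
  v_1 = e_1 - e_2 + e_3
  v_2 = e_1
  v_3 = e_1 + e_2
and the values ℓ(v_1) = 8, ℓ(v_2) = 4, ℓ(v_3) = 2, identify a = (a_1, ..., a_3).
a = (4, -2, 2)

Write a = (a_1, ..., a_3) in the standard basis. For each basis vector v_i, ℓ(v_i) = <v_i, a> is a linear equation in the a_j's. Collect the n equations into a matrix system V a = ℓ, where row i of V is v_i (expressed in the standard basis). Since V is invertible (lower-triangular with 1s on the diagonal, up to permutation), solve by back-substitution:
  V =
[[1, -1, 1],
 [1, 0, 0],
 [1, 1, 0]]
  V a = (8, 4, 2)
Solving gives a = (4, -2, 2).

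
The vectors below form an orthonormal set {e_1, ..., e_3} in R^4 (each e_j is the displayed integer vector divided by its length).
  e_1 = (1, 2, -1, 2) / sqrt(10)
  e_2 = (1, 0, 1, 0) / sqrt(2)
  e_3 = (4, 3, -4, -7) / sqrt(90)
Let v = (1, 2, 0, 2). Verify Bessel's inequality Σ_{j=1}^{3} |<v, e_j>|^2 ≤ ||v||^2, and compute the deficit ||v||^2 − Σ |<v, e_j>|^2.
Σ |<v, e_j>|^2 = 79/9; ||v||^2 = 9; deficit = 2/9

Write each e_j = u_j / sqrt(<u_j, u_j>) where u_j is the displayed integer vector. Then <v, e_j> = <v, u_j> / sqrt(<u_j, u_j>), so |<v, e_j>|^2 = <v, u_j>^2 / <u_j, u_j>.
Coefficients: <v, e_1> = 9/sqrt(10), <v, e_2> = 1/sqrt(2), <v, e_3> = -4/sqrt(90).
Square and sum: Σ |<v, e_j>|^2 = 79/9.
Compute ||v||^2 = v·v = 9.
Deficit = 9 − 79/9 = 2/9 ≥ 0, confirming Bessel's inequality. (The deficit equals ||v − Σ <v,e_j> e_j||^2, the squared distance from v to span{e_j}.)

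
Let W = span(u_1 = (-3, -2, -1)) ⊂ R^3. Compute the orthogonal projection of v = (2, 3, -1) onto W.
proj_W(v) = (33/14, 11/7, 11/14)

Set up U = [u_1 | ... | u_1] ∈ R^(3×1). The projector onto W = col(U) is P = U (U^T U)^(-1) U^T.
Compute U^T U =
  [14],
and U^T v = (-11).
Solve U^T U · c = U^T v for the coefficients: c = (-11/14). The projection is proj_W(v) = U c.
Check: (v - proj_W(v)) · u_1 = 0  (should be 0).
Result: proj_W(v) = (33/14, 11/7, 11/14).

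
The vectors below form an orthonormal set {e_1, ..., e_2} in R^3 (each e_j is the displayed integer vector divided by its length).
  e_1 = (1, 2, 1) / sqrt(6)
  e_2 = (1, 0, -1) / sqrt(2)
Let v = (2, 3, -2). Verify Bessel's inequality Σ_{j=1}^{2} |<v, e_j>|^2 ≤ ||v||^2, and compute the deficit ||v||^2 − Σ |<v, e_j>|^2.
Σ |<v, e_j>|^2 = 14; ||v||^2 = 17; deficit = 3

Write each e_j = u_j / sqrt(<u_j, u_j>) where u_j is the displayed integer vector. Then <v, e_j> = <v, u_j> / sqrt(<u_j, u_j>), so |<v, e_j>|^2 = <v, u_j>^2 / <u_j, u_j>.
Coefficients: <v, e_1> = 6/sqrt(6), <v, e_2> = 4/sqrt(2).
Square and sum: Σ |<v, e_j>|^2 = 14.
Compute ||v||^2 = v·v = 17.
Deficit = 17 − 14 = 3 ≥ 0, confirming Bessel's inequality. (The deficit equals ||v − Σ <v,e_j> e_j||^2, the squared distance from v to span{e_j}.)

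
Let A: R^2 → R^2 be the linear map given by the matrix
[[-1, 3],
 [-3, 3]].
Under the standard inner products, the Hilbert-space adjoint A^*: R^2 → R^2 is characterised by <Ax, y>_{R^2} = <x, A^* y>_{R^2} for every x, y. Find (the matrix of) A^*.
A^* = A^T =
[[-1, -3],
 [3, 3]]

For real matrices with standard dot products, the defining identity <Ax, y> = <x, A^* y> gives (Ax)^T y = x^T (A^*) y, i.e. x^T A^T y = x^T (A^*) y. Since this holds for all x, y, we must have A^* = A^T. Therefore
A^* =
[[-1, -3],
 [3, 3]].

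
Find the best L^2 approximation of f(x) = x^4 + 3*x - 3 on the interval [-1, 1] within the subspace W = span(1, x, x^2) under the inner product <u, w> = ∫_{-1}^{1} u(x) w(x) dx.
g(x) = 6*x^2/7 + 3*x - 108/35

The best approximation g ∈ W is the orthogonal projection of f onto W. Writing g = a_0 + a_1 x + a_2 x^2, the coefficients solve the normal equations G · a = b where
  G_{ij} = <φ_i, φ_j> and b_i = <f, φ_i>, with φ_0 = 1, φ_1 = x, φ_2 = x^2.
G =
  [2, 0, 2/3]
  [0, 2/3, 0]
  [2/3, 0, 2/5],
b = (-28/5, 2, -12/7).
Solving gives a_0 = -108/35, a_1 = 3, a_2 = 6/7, so
  g(x) = 6*x^2/7 + 3*x - 108/35.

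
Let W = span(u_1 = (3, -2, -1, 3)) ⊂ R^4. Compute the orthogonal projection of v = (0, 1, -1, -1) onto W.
proj_W(v) = (-12/23, 8/23, 4/23, -12/23)

Set up U = [u_1 | ... | u_1] ∈ R^(4×1). The projector onto W = col(U) is P = U (U^T U)^(-1) U^T.
Compute U^T U =
  [23],
and U^T v = (-4).
Solve U^T U · c = U^T v for the coefficients: c = (-4/23). The projection is proj_W(v) = U c.
Check: (v - proj_W(v)) · u_1 = 0  (should be 0).
Result: proj_W(v) = (-12/23, 8/23, 4/23, -12/23).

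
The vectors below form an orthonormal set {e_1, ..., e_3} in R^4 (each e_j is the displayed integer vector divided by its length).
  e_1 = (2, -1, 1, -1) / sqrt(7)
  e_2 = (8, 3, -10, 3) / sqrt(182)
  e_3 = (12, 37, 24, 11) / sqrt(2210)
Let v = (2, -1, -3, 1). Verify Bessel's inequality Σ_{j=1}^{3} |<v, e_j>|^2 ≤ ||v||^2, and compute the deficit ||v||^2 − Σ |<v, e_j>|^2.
Σ |<v, e_j>|^2 = 1211/85; ||v||^2 = 15; deficit = 64/85

Write each e_j = u_j / sqrt(<u_j, u_j>) where u_j is the displayed integer vector. Then <v, e_j> = <v, u_j> / sqrt(<u_j, u_j>), so |<v, e_j>|^2 = <v, u_j>^2 / <u_j, u_j>.
Coefficients: <v, e_1> = 1/sqrt(7), <v, e_2> = 46/sqrt(182), <v, e_3> = -74/sqrt(2210).
Square and sum: Σ |<v, e_j>|^2 = 1211/85.
Compute ||v||^2 = v·v = 15.
Deficit = 15 − 1211/85 = 64/85 ≥ 0, confirming Bessel's inequality. (The deficit equals ||v − Σ <v,e_j> e_j||^2, the squared distance from v to span{e_j}.)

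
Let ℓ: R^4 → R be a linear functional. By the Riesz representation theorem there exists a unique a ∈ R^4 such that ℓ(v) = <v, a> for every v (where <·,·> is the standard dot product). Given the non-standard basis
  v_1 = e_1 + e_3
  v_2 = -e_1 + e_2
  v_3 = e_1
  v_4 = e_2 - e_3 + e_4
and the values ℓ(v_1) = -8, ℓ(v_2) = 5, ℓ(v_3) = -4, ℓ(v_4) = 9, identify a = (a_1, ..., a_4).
a = (-4, 1, -4, 4)

Write a = (a_1, ..., a_4) in the standard basis. For each basis vector v_i, ℓ(v_i) = <v_i, a> is a linear equation in the a_j's. Collect the n equations into a matrix system V a = ℓ, where row i of V is v_i (expressed in the standard basis). Since V is invertible (lower-triangular with 1s on the diagonal, up to permutation), solve by back-substitution:
  V =
[[1, 0, 1, 0],
 [-1, 1, 0, 0],
 [1, 0, 0, 0],
 [0, 1, -1, 1]]
  V a = (-8, 5, -4, 9)
Solving gives a = (-4, 1, -4, 4).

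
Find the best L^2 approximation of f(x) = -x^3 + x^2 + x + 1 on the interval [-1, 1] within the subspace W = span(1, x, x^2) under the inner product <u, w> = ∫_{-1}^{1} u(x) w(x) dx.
g(x) = x^2 + 2*x/5 + 1

The best approximation g ∈ W is the orthogonal projection of f onto W. Writing g = a_0 + a_1 x + a_2 x^2, the coefficients solve the normal equations G · a = b where
  G_{ij} = <φ_i, φ_j> and b_i = <f, φ_i>, with φ_0 = 1, φ_1 = x, φ_2 = x^2.
G =
  [2, 0, 2/3]
  [0, 2/3, 0]
  [2/3, 0, 2/5],
b = (8/3, 4/15, 16/15).
Solving gives a_0 = 1, a_1 = 2/5, a_2 = 1, so
  g(x) = x^2 + 2*x/5 + 1.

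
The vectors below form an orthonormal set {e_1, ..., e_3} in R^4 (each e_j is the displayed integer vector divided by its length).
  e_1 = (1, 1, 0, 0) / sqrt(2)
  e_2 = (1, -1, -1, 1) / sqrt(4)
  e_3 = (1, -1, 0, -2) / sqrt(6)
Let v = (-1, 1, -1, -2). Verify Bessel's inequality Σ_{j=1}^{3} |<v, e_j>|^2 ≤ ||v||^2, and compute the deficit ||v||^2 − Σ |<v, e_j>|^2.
Σ |<v, e_j>|^2 = 35/12; ||v||^2 = 7; deficit = 49/12

Write each e_j = u_j / sqrt(<u_j, u_j>) where u_j is the displayed integer vector. Then <v, e_j> = <v, u_j> / sqrt(<u_j, u_j>), so |<v, e_j>|^2 = <v, u_j>^2 / <u_j, u_j>.
Coefficients: <v, e_1> = 0/sqrt(2), <v, e_2> = -3/sqrt(4), <v, e_3> = 2/sqrt(6).
Square and sum: Σ |<v, e_j>|^2 = 35/12.
Compute ||v||^2 = v·v = 7.
Deficit = 7 − 35/12 = 49/12 ≥ 0, confirming Bessel's inequality. (The deficit equals ||v − Σ <v,e_j> e_j||^2, the squared distance from v to span{e_j}.)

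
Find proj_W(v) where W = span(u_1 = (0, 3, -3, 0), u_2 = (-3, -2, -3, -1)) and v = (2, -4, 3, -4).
proj_W(v) = (-1/15, -32/9, 31/9, -1/45)

Set up U = [u_1 | ... | u_2] ∈ R^(4×2). The projector onto W = col(U) is P = U (U^T U)^(-1) U^T.
Compute U^T U =
  [18, 3]
  [3, 23],
and U^T v = (-21, -3).
Solve U^T U · c = U^T v for the coefficients: c = (-158/135, 1/45). The projection is proj_W(v) = U c.
Check: (v - proj_W(v)) · u_1 = 0  (should be 0).
Check: (v - proj_W(v)) · u_2 = 0  (should be 0).
Result: proj_W(v) = (-1/15, -32/9, 31/9, -1/45).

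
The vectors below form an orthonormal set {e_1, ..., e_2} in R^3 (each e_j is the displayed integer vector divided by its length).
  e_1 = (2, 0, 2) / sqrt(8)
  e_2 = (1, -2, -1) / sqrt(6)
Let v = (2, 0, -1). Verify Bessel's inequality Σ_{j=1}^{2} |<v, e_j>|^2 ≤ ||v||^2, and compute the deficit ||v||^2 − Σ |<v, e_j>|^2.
Σ |<v, e_j>|^2 = 2; ||v||^2 = 5; deficit = 3

Write each e_j = u_j / sqrt(<u_j, u_j>) where u_j is the displayed integer vector. Then <v, e_j> = <v, u_j> / sqrt(<u_j, u_j>), so |<v, e_j>|^2 = <v, u_j>^2 / <u_j, u_j>.
Coefficients: <v, e_1> = 2/sqrt(8), <v, e_2> = 3/sqrt(6).
Square and sum: Σ |<v, e_j>|^2 = 2.
Compute ||v||^2 = v·v = 5.
Deficit = 5 − 2 = 3 ≥ 0, confirming Bessel's inequality. (The deficit equals ||v − Σ <v,e_j> e_j||^2, the squared distance from v to span{e_j}.)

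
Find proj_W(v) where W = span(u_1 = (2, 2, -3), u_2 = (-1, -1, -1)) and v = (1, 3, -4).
proj_W(v) = (2, 2, -4)

Set up U = [u_1 | ... | u_2] ∈ R^(3×2). The projector onto W = col(U) is P = U (U^T U)^(-1) U^T.
Compute U^T U =
  [17, -1]
  [-1, 3],
and U^T v = (20, 0).
Solve U^T U · c = U^T v for the coefficients: c = (6/5, 2/5). The projection is proj_W(v) = U c.
Check: (v - proj_W(v)) · u_1 = 0  (should be 0).
Check: (v - proj_W(v)) · u_2 = 0  (should be 0).
Result: proj_W(v) = (2, 2, -4).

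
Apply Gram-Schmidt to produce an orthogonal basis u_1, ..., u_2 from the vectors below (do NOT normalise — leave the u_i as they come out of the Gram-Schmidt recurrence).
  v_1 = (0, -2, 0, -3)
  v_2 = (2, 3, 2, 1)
Orthogonal basis:
  u_1 = (0, -2, 0, -3)
  u_2 = (2, 21/13, 2, -14/13)

Apply the Gram-Schmidt recurrence
  u_1 = v_1
  u_i = v_i − Σ_{j<i} ((v_i · u_j) / (u_j · u_j)) · u_j.

Step by step this gives:
  u_1 = (0, -2, 0, -3)
  u_2 = (2, 21/13, 2, -14/13)

Orthogonality check:
  u_2 · u_1 = 0 (should be 0)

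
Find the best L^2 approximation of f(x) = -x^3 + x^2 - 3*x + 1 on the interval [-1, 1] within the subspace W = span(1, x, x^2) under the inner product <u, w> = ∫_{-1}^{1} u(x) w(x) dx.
g(x) = x^2 - 18*x/5 + 1

The best approximation g ∈ W is the orthogonal projection of f onto W. Writing g = a_0 + a_1 x + a_2 x^2, the coefficients solve the normal equations G · a = b where
  G_{ij} = <φ_i, φ_j> and b_i = <f, φ_i>, with φ_0 = 1, φ_1 = x, φ_2 = x^2.
G =
  [2, 0, 2/3]
  [0, 2/3, 0]
  [2/3, 0, 2/5],
b = (8/3, -12/5, 16/15).
Solving gives a_0 = 1, a_1 = -18/5, a_2 = 1, so
  g(x) = x^2 - 18*x/5 + 1.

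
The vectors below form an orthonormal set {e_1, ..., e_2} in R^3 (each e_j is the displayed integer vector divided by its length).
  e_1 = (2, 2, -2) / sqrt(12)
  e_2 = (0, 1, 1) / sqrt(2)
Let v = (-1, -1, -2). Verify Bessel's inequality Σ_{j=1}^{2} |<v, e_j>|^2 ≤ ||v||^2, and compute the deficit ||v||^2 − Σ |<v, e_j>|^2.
Σ |<v, e_j>|^2 = 9/2; ||v||^2 = 6; deficit = 3/2

Write each e_j = u_j / sqrt(<u_j, u_j>) where u_j is the displayed integer vector. Then <v, e_j> = <v, u_j> / sqrt(<u_j, u_j>), so |<v, e_j>|^2 = <v, u_j>^2 / <u_j, u_j>.
Coefficients: <v, e_1> = 0/sqrt(12), <v, e_2> = -3/sqrt(2).
Square and sum: Σ |<v, e_j>|^2 = 9/2.
Compute ||v||^2 = v·v = 6.
Deficit = 6 − 9/2 = 3/2 ≥ 0, confirming Bessel's inequality. (The deficit equals ||v − Σ <v,e_j> e_j||^2, the squared distance from v to span{e_j}.)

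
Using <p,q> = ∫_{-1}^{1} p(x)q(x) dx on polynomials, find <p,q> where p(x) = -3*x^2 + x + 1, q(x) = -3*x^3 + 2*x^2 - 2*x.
<p,q> = -18/5

Expand the product: p(x)·q(x) = 9*x^5 - 9*x^4 + 5*x^3 - 2*x.
∫_{-1}^{1} of each monomial x^k gives [2/(k+1) if k even, 0 if k odd]. Integrating term-by-term (or equivalently evaluating the antiderivative F(x) = 3*x^6/2 - 9*x^5/5 + 5*x^4/4 - x^2 at the endpoints):
  F(1) − F(−1) = -1/20 − (71/20) = -18/5.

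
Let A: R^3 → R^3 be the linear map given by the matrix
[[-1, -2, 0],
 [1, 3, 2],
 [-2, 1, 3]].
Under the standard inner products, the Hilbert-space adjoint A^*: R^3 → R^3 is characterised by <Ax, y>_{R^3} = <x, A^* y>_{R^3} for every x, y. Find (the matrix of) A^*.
A^* = A^T =
[[-1, 1, -2],
 [-2, 3, 1],
 [0, 2, 3]]

For real matrices with standard dot products, the defining identity <Ax, y> = <x, A^* y> gives (Ax)^T y = x^T (A^*) y, i.e. x^T A^T y = x^T (A^*) y. Since this holds for all x, y, we must have A^* = A^T. Therefore
A^* =
[[-1, 1, -2],
 [-2, 3, 1],
 [0, 2, 3]].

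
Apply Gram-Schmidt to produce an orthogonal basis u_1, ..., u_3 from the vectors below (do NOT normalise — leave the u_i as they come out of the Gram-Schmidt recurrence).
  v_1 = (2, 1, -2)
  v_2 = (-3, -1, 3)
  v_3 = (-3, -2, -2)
Orthogonal basis:
  u_1 = (2, 1, -2)
  u_2 = (-1/9, 4/9, 1/9)
  u_3 = (-5/2, 0, -5/2)

Apply the Gram-Schmidt recurrence
  u_1 = v_1
  u_i = v_i − Σ_{j<i} ((v_i · u_j) / (u_j · u_j)) · u_j.

Step by step this gives:
  u_1 = (2, 1, -2)
  u_2 = (-1/9, 4/9, 1/9)
  u_3 = (-5/2, 0, -5/2)

Orthogonality check:
  u_2 · u_1 = 0 (should be 0)
  u_3 · u_1 = 0 (should be 0)
  u_3 · u_2 = 0 (should be 0)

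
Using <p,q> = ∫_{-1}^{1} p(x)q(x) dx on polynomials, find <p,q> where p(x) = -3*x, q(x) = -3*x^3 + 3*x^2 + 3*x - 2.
<p,q> = -12/5

Expand the product: p(x)·q(x) = 9*x^4 - 9*x^3 - 9*x^2 + 6*x.
∫_{-1}^{1} of each monomial x^k gives [2/(k+1) if k even, 0 if k odd]. Integrating term-by-term (or equivalently evaluating the antiderivative F(x) = 9*x^5/5 - 9*x^4/4 - 3*x^3 + 3*x^2 at the endpoints):
  F(1) − F(−1) = -9/20 − (39/20) = -12/5.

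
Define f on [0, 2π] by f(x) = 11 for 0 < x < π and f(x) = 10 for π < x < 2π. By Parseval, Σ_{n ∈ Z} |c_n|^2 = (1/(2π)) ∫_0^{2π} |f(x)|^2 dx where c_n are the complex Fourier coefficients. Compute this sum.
Σ |c_n|^2 = 221/2

Parseval equates the L^2 energy of f (normalised by 1/(2π)) with the ℓ^2 sum of its Fourier coefficients: (1/(2π)) ∫_0^{2π} |f|^2 = Σ |c_n|^2.
Compute the left side: (1/(2π)) [∫_0^π 11^2 dx + ∫_π^{2π} 10^2 dx] = (1/(2π)) · (121π + 100π) = (121 + 100)/2 = 221/2.
So Σ_{n ∈ Z} |c_n|^2 = 221/2.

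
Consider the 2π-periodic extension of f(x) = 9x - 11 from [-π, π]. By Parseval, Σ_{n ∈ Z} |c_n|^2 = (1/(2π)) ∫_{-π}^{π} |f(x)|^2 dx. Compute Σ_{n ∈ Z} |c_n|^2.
Σ |c_n|^2 = 27π^2 + 121

Expand and integrate term by term over [-π, π]:
  ∫ (9x)^2 dx = 81·(2π^3/3); ∫ 2·9·(-11)·x dx = 0 (odd integrand); ∫ (-11)^2 dx = 121·2π.
So (1/(2π)) ∫_{-π}^{π} (9x - 11)^2 dx = 81π^2/3 + 121 = 27π^2 + 121.
Parseval ⇒ Σ |c_n|^2 = 27π^2 + 121.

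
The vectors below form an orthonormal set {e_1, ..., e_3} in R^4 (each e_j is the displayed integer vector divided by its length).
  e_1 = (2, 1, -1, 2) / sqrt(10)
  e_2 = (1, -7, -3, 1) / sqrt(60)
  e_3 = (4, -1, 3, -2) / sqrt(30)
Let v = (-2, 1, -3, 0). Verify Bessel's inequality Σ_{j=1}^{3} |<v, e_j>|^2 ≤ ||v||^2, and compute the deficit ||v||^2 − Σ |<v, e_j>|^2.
Σ |<v, e_j>|^2 = 54/5; ||v||^2 = 14; deficit = 16/5

Write each e_j = u_j / sqrt(<u_j, u_j>) where u_j is the displayed integer vector. Then <v, e_j> = <v, u_j> / sqrt(<u_j, u_j>), so |<v, e_j>|^2 = <v, u_j>^2 / <u_j, u_j>.
Coefficients: <v, e_1> = 0/sqrt(10), <v, e_2> = 0/sqrt(60), <v, e_3> = -18/sqrt(30).
Square and sum: Σ |<v, e_j>|^2 = 54/5.
Compute ||v||^2 = v·v = 14.
Deficit = 14 − 54/5 = 16/5 ≥ 0, confirming Bessel's inequality. (The deficit equals ||v − Σ <v,e_j> e_j||^2, the squared distance from v to span{e_j}.)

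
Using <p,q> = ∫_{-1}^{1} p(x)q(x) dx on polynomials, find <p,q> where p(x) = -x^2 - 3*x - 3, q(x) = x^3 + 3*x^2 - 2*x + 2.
<p,q> = -266/15

Expand the product: p(x)·q(x) = -x^5 - 6*x^4 - 10*x^3 - 5*x^2 - 6.
∫_{-1}^{1} of each monomial x^k gives [2/(k+1) if k even, 0 if k odd]. Integrating term-by-term (or equivalently evaluating the antiderivative F(x) = -x^6/6 - 6*x^5/5 - 5*x^4/2 - 5*x^3/3 - 6*x at the endpoints):
  F(1) − F(−1) = -173/15 − (31/5) = -266/15.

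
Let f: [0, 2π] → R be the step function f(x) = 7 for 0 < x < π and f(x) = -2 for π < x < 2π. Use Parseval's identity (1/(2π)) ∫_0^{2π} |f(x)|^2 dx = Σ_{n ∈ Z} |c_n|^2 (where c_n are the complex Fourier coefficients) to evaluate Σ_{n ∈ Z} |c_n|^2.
Σ |c_n|^2 = 53/2

Parseval equates the L^2 energy of f (normalised by 1/(2π)) with the ℓ^2 sum of its Fourier coefficients: (1/(2π)) ∫_0^{2π} |f|^2 = Σ |c_n|^2.
Compute the left side: (1/(2π)) [∫_0^π 7^2 dx + ∫_π^{2π} (-2)^2 dx] = (1/(2π)) · (49π + 4π) = (49 + 4)/2 = 53/2.
So Σ_{n ∈ Z} |c_n|^2 = 53/2.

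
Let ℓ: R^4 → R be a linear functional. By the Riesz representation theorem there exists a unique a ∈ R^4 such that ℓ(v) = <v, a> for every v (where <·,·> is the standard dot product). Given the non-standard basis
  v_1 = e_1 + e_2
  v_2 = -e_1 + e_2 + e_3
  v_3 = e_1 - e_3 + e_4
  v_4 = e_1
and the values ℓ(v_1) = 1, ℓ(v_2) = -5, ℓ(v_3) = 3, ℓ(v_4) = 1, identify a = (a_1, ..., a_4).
a = (1, 0, -4, -2)

Write a = (a_1, ..., a_4) in the standard basis. For each basis vector v_i, ℓ(v_i) = <v_i, a> is a linear equation in the a_j's. Collect the n equations into a matrix system V a = ℓ, where row i of V is v_i (expressed in the standard basis). Since V is invertible (lower-triangular with 1s on the diagonal, up to permutation), solve by back-substitution:
  V =
[[1, 1, 0, 0],
 [-1, 1, 1, 0],
 [1, 0, -1, 1],
 [1, 0, 0, 0]]
  V a = (1, -5, 3, 1)
Solving gives a = (1, 0, -4, -2).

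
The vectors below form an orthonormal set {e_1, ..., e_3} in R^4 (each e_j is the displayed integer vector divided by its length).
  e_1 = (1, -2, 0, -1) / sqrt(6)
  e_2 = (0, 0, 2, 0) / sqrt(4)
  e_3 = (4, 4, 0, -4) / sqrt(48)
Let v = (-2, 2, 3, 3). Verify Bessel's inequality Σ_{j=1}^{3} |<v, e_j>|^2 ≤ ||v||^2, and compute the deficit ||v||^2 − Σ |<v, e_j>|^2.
Σ |<v, e_j>|^2 = 51/2; ||v||^2 = 26; deficit = 1/2

Write each e_j = u_j / sqrt(<u_j, u_j>) where u_j is the displayed integer vector. Then <v, e_j> = <v, u_j> / sqrt(<u_j, u_j>), so |<v, e_j>|^2 = <v, u_j>^2 / <u_j, u_j>.
Coefficients: <v, e_1> = -9/sqrt(6), <v, e_2> = 6/sqrt(4), <v, e_3> = -12/sqrt(48).
Square and sum: Σ |<v, e_j>|^2 = 51/2.
Compute ||v||^2 = v·v = 26.
Deficit = 26 − 51/2 = 1/2 ≥ 0, confirming Bessel's inequality. (The deficit equals ||v − Σ <v,e_j> e_j||^2, the squared distance from v to span{e_j}.)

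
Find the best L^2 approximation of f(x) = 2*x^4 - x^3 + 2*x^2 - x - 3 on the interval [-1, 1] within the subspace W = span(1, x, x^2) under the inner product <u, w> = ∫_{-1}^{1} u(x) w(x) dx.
g(x) = 26*x^2/7 - 8*x/5 - 111/35

The best approximation g ∈ W is the orthogonal projection of f onto W. Writing g = a_0 + a_1 x + a_2 x^2, the coefficients solve the normal equations G · a = b where
  G_{ij} = <φ_i, φ_j> and b_i = <f, φ_i>, with φ_0 = 1, φ_1 = x, φ_2 = x^2.
G =
  [2, 0, 2/3]
  [0, 2/3, 0]
  [2/3, 0, 2/5],
b = (-58/15, -16/15, -22/35).
Solving gives a_0 = -111/35, a_1 = -8/5, a_2 = 26/7, so
  g(x) = 26*x^2/7 - 8*x/5 - 111/35.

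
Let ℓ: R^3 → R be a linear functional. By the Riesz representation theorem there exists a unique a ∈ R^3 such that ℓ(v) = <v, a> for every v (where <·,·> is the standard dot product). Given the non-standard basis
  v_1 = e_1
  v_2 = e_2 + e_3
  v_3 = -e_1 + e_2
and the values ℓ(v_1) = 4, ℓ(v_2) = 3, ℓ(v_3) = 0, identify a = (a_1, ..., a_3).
a = (4, 4, -1)

Write a = (a_1, ..., a_3) in the standard basis. For each basis vector v_i, ℓ(v_i) = <v_i, a> is a linear equation in the a_j's. Collect the n equations into a matrix system V a = ℓ, where row i of V is v_i (expressed in the standard basis). Since V is invertible (lower-triangular with 1s on the diagonal, up to permutation), solve by back-substitution:
  V =
[[1, 0, 0],
 [0, 1, 1],
 [-1, 1, 0]]
  V a = (4, 3, 0)
Solving gives a = (4, 4, -1).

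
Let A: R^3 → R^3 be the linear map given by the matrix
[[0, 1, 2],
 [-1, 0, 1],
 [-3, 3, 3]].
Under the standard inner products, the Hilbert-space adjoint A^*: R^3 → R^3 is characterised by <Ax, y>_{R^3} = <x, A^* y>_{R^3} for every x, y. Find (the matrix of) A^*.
A^* = A^T =
[[0, -1, -3],
 [1, 0, 3],
 [2, 1, 3]]

For real matrices with standard dot products, the defining identity <Ax, y> = <x, A^* y> gives (Ax)^T y = x^T (A^*) y, i.e. x^T A^T y = x^T (A^*) y. Since this holds for all x, y, we must have A^* = A^T. Therefore
A^* =
[[0, -1, -3],
 [1, 0, 3],
 [2, 1, 3]].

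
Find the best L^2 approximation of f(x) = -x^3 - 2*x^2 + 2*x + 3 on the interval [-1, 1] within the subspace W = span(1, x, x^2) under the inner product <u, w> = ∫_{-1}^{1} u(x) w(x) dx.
g(x) = -2*x^2 + 7*x/5 + 3

The best approximation g ∈ W is the orthogonal projection of f onto W. Writing g = a_0 + a_1 x + a_2 x^2, the coefficients solve the normal equations G · a = b where
  G_{ij} = <φ_i, φ_j> and b_i = <f, φ_i>, with φ_0 = 1, φ_1 = x, φ_2 = x^2.
G =
  [2, 0, 2/3]
  [0, 2/3, 0]
  [2/3, 0, 2/5],
b = (14/3, 14/15, 6/5).
Solving gives a_0 = 3, a_1 = 7/5, a_2 = -2, so
  g(x) = -2*x^2 + 7*x/5 + 3.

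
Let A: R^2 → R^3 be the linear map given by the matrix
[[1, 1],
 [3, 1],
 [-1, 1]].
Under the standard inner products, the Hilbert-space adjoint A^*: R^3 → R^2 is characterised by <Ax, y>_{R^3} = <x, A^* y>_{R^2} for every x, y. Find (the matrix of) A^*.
A^* = A^T =
[[1, 3, -1],
 [1, 1, 1]]

For real matrices with standard dot products, the defining identity <Ax, y> = <x, A^* y> gives (Ax)^T y = x^T (A^*) y, i.e. x^T A^T y = x^T (A^*) y. Since this holds for all x, y, we must have A^* = A^T. Therefore
A^* =
[[1, 3, -1],
 [1, 1, 1]].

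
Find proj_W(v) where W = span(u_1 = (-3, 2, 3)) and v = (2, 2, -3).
proj_W(v) = (3/2, -1, -3/2)

Set up U = [u_1 | ... | u_1] ∈ R^(3×1). The projector onto W = col(U) is P = U (U^T U)^(-1) U^T.
Compute U^T U =
  [22],
and U^T v = (-11).
Solve U^T U · c = U^T v for the coefficients: c = (-1/2). The projection is proj_W(v) = U c.
Check: (v - proj_W(v)) · u_1 = 0  (should be 0).
Result: proj_W(v) = (3/2, -1, -3/2).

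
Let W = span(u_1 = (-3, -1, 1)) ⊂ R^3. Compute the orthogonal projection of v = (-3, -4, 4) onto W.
proj_W(v) = (-51/11, -17/11, 17/11)

Set up U = [u_1 | ... | u_1] ∈ R^(3×1). The projector onto W = col(U) is P = U (U^T U)^(-1) U^T.
Compute U^T U =
  [11],
and U^T v = (17).
Solve U^T U · c = U^T v for the coefficients: c = (17/11). The projection is proj_W(v) = U c.
Check: (v - proj_W(v)) · u_1 = 0  (should be 0).
Result: proj_W(v) = (-51/11, -17/11, 17/11).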